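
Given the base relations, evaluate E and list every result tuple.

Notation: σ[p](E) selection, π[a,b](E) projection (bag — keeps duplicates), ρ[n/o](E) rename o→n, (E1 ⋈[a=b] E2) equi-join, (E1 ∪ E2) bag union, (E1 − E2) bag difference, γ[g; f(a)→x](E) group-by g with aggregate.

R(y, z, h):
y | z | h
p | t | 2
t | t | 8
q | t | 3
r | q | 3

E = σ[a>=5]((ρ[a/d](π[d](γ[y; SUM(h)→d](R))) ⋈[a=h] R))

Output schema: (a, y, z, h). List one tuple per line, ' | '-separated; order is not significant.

Row counts bottom-up:
  R → 4
  γ[y; SUM(h)→d](R) → 4
  π[d](γ[y; SUM(h)→d](R)) → 4
  ρ[a/d](π[d](γ[y; SUM(h)→d](R))) → 4
  R → 4
  (ρ[a/d](π[d](γ[y; SUM(h)→d](R))) ⋈[a=h] R) → 6
  σ[a>=5]((ρ[a/d](π[d](γ[y; SUM(h)→d](R))) ⋈[a=h] R)) → 1

== RESULT ==
a | y | z | h
8 | t | t | 8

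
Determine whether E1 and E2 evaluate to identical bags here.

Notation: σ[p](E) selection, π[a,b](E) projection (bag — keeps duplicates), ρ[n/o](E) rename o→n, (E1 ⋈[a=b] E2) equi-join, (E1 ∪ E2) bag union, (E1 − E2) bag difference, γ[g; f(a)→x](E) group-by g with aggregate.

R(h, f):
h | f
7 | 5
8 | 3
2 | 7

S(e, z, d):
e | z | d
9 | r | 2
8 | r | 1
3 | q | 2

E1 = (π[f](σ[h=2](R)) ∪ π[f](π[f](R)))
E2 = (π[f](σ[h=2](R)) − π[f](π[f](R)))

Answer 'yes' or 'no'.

E1 row counts bottom-up:
  R → 3
  σ[h=2](R) → 1
  π[f](σ[h=2](R)) → 1
  R → 3
  π[f](R) → 3
  π[f](π[f](R)) → 3
  (π[f](σ[h=2](R)) ∪ π[f](π[f](R))) → 4
E2 row counts bottom-up:
  R → 3
  σ[h=2](R) → 1
  π[f](σ[h=2](R)) → 1
  R → 3
  π[f](R) → 3
  π[f](π[f](R)) → 3
  (π[f](σ[h=2](R)) − π[f](π[f](R))) → 0

E1 result:
f
3
5
7
7
E2 result:
f
(0 rows)
Witness: (7,) appears 2× in E1 but 0× in E2.

no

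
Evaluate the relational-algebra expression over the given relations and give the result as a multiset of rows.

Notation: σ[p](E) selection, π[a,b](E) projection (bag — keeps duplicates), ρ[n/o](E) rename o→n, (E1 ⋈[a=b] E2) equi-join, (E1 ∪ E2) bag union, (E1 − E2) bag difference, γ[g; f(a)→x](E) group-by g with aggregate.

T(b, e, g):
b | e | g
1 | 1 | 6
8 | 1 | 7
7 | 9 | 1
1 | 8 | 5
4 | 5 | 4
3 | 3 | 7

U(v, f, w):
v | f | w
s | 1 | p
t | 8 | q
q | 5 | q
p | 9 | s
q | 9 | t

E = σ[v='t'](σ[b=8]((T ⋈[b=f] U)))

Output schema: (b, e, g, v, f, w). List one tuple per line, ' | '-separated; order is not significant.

Stepwise |·|:
  T → 6
  U → 5
  (T ⋈[b=f] U) → 3
  σ[b=8]((T ⋈[b=f] U)) → 1
  σ[v='t'](σ[b=8]((T ⋈[b=f] U))) → 1

== RESULT ==
b | e | g | v | f | w
8 | 1 | 7 | t | 8 | q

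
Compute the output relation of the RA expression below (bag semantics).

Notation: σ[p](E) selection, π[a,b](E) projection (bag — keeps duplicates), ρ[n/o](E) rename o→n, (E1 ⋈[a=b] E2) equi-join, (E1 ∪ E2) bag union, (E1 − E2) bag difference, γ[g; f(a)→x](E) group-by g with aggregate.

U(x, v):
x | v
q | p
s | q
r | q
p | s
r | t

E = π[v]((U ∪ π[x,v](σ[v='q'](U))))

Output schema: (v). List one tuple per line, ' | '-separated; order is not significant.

Per-node cardinality:
  U → 5
  U → 5
  σ[v='q'](U) → 2
  π[x,v](σ[v='q'](U)) → 2
  (U ∪ π[x,v](σ[v='q'](U))) → 7
  π[v]((U ∪ π[x,v](σ[v='q'](U)))) → 7

== RESULT ==
v
p
q
q
q
q
s
t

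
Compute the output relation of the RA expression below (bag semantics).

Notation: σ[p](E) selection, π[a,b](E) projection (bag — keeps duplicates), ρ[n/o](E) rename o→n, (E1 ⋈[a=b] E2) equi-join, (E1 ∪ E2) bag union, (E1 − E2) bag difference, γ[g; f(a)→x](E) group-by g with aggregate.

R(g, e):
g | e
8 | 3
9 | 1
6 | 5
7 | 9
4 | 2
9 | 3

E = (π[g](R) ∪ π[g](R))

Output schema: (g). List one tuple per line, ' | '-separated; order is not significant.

Row counts bottom-up:
  R → 6
  π[g](R) → 6
  R → 6
  π[g](R) → 6
  (π[g](R) ∪ π[g](R)) → 12

== RESULT ==
g
4
4
6
6
7
7
8
8
9
9
9
9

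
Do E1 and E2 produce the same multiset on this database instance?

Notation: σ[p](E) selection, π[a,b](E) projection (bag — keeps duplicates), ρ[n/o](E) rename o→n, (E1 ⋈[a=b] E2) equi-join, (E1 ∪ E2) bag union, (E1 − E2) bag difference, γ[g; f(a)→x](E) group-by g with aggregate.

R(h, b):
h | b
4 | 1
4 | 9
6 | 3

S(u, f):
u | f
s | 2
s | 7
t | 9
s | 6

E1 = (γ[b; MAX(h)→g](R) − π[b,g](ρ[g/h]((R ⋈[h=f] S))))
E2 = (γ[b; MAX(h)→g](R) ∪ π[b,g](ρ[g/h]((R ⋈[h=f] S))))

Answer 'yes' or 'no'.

E1 row counts bottom-up:
  R → 3
  γ[b; MAX(h)→g](R) → 3
  R → 3
  S → 4
  (R ⋈[h=f] S) → 1
  ρ[g/h]((R ⋈[h=f] S)) → 1
  π[b,g](ρ[g/h]((R ⋈[h=f] S))) → 1
  (γ[b; MAX(h)→g](R) − π[b,g](ρ[g/h]((R ⋈[h=f] S)))) → 2
E2 row counts bottom-up:
  R → 3
  γ[b; MAX(h)→g](R) → 3
  R → 3
  S → 4
  (R ⋈[h=f] S) → 1
  ρ[g/h]((R ⋈[h=f] S)) → 1
  π[b,g](ρ[g/h]((R ⋈[h=f] S))) → 1
  (γ[b; MAX(h)→g](R) ∪ π[b,g](ρ[g/h]((R ⋈[h=f] S)))) → 4

E1 result:
b | g
1 | 4
9 | 4
E2 result:
b | g
1 | 4
3 | 6
3 | 6
9 | 4
Witness: (3, 6) appears 0× in E1 but 2× in E2.

no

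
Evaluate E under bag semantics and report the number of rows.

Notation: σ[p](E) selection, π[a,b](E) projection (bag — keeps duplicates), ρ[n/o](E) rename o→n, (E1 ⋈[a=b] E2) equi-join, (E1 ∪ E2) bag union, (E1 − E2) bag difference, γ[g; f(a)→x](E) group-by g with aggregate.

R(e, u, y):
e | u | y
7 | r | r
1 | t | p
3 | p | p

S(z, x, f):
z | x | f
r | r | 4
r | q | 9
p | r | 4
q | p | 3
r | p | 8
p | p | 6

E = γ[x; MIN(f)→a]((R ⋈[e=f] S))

Per-node cardinality:
  R → 3
  S → 6
  (R ⋈[e=f] S) → 1
  γ[x; MIN(f)→a]((R ⋈[e=f] S)) → 1

|E| = 1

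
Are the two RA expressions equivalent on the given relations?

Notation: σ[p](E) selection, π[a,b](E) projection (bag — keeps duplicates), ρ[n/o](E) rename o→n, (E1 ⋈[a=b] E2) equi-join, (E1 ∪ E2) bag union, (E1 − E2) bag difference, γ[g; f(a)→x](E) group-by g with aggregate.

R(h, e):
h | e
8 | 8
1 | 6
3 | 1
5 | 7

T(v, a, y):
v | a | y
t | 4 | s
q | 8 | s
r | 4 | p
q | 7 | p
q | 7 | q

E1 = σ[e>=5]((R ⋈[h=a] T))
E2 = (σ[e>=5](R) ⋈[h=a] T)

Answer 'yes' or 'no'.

E1 subexpression sizes:
  R → 4
  T → 5
  (R ⋈[h=a] T) → 1
  σ[e>=5]((R ⋈[h=a] T)) → 1
E2 subexpression sizes:
  R → 4
  σ[e>=5](R) → 3
  T → 5
  (σ[e>=5](R) ⋈[h=a] T) → 1

E1 and E2 produce the same multiset:
h | e | v | a | y
8 | 8 | q | 8 | s

yes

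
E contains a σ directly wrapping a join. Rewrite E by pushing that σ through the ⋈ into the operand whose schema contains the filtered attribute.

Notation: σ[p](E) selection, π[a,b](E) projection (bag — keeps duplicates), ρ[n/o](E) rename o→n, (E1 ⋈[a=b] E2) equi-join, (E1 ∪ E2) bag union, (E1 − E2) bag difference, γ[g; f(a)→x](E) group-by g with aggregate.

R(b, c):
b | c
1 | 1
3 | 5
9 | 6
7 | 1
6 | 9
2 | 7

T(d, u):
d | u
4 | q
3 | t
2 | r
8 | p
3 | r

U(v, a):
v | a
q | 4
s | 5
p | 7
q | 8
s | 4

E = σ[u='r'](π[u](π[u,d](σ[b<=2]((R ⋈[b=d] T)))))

σ filters on b, owned by the left side.
E' = σ[u='r'](π[u](π[u,d]((σ[b<=2](R) ⋈[b=d] T))))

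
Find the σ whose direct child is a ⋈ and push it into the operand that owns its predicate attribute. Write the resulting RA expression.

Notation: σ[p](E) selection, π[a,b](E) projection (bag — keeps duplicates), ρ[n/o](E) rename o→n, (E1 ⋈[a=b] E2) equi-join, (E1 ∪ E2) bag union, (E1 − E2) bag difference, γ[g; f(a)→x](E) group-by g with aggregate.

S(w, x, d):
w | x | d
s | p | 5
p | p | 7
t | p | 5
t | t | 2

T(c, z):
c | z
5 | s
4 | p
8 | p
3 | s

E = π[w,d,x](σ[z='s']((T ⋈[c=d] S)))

σ filters on z, owned by the left side.
E' = π[w,d,x]((σ[z='s'](T) ⋈[c=d] S))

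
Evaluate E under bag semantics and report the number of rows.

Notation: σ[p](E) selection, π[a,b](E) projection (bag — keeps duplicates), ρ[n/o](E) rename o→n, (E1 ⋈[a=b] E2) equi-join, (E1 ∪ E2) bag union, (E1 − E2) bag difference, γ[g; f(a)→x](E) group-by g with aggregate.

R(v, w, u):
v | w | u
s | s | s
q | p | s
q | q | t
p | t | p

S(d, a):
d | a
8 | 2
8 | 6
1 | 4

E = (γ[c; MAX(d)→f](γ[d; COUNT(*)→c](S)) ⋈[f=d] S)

Subexpression sizes:
  S → 3
  γ[d; COUNT(*)→c](S) → 2
  γ[c; MAX(d)→f](γ[d; COUNT(*)→c](S)) → 2
  S → 3
  (γ[c; MAX(d)→f](γ[d; COUNT(*)→c](S)) ⋈[f=d] S) → 3

|E| = 3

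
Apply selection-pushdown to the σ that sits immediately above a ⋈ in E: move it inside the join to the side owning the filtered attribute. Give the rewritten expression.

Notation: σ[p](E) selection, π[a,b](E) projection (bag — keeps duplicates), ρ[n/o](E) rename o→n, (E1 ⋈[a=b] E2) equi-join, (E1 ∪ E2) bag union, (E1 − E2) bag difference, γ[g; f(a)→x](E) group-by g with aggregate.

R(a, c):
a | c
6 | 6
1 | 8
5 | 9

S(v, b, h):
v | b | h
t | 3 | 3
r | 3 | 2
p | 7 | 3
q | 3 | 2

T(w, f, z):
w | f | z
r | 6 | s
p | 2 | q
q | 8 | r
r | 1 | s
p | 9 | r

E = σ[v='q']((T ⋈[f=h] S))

σ filters on v, owned by the right side.
E' = (T ⋈[f=h] σ[v='q'](S))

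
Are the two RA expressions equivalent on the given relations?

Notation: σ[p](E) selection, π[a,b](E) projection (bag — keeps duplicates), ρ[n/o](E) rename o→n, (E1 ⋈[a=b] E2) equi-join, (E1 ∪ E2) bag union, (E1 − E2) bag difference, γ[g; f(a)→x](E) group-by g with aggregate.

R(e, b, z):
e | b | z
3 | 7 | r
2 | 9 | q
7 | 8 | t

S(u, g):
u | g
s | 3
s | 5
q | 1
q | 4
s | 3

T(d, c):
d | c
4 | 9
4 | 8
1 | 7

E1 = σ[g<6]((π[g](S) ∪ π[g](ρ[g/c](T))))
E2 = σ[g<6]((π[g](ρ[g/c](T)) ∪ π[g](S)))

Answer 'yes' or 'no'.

E1 subexpression sizes:
  S → 5
  π[g](S) → 5
  T → 3
  ρ[g/c](T) → 3
  π[g](ρ[g/c](T)) → 3
  (π[g](S) ∪ π[g](ρ[g/c](T))) → 8
  σ[g<6]((π[g](S) ∪ π[g](ρ[g/c](T)))) → 5
E2 subexpression sizes:
  T → 3
  ρ[g/c](T) → 3
  π[g](ρ[g/c](T)) → 3
  S → 5
  π[g](S) → 5
  (π[g](ρ[g/c](T)) ∪ π[g](S)) → 8
  σ[g<6]((π[g](ρ[g/c](T)) ∪ π[g](S))) → 5

E1 and E2 produce the same multiset:
g
1
3
3
4
5

yes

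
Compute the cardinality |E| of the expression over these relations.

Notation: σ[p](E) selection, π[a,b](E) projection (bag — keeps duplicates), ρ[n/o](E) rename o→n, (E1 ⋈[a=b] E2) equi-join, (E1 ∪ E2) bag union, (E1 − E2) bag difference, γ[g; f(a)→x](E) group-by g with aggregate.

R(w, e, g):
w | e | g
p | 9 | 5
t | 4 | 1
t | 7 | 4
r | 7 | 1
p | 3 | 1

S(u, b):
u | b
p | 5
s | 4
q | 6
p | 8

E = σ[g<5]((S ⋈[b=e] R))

Row counts bottom-up:
  S → 4
  R → 5
  (S ⋈[b=e] R) → 1
  σ[g<5]((S ⋈[b=e] R)) → 1

|E| = 1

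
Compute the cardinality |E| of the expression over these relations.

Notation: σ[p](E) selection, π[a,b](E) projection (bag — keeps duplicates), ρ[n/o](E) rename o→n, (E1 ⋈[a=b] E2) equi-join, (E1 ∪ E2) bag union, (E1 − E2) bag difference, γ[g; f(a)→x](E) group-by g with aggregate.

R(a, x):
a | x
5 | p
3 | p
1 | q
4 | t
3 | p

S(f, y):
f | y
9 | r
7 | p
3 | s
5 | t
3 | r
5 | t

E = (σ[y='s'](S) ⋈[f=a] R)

Per-node cardinality:
  S → 6
  σ[y='s'](S) → 1
  R → 5
  (σ[y='s'](S) ⋈[f=a] R) → 2

|E| = 2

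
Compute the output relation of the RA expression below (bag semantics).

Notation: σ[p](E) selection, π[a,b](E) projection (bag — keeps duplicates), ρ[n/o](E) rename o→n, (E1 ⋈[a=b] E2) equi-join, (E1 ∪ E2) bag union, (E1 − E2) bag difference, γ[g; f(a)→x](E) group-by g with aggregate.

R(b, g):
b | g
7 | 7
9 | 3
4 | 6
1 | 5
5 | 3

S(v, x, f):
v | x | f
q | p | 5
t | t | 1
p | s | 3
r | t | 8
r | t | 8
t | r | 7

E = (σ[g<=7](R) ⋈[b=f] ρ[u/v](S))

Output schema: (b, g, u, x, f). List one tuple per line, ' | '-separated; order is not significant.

Stepwise |·|:
  R → 5
  σ[g<=7](R) → 5
  S → 6
  ρ[u/v](S) → 6
  (σ[g<=7](R) ⋈[b=f] ρ[u/v](S)) → 3

== RESULT ==
b | g | u | x | f
1 | 5 | t | t | 1
5 | 3 | q | p | 5
7 | 7 | t | r | 7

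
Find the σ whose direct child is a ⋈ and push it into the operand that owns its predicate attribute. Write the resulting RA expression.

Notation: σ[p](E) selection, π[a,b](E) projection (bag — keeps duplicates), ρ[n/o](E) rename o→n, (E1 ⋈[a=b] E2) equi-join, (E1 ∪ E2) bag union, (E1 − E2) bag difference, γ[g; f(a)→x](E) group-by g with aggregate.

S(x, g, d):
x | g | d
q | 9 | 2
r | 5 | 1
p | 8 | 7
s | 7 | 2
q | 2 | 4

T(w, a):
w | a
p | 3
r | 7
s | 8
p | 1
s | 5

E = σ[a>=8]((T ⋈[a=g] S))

σ filters on a, owned by the left side.
E' = (σ[a>=8](T) ⋈[a=g] S)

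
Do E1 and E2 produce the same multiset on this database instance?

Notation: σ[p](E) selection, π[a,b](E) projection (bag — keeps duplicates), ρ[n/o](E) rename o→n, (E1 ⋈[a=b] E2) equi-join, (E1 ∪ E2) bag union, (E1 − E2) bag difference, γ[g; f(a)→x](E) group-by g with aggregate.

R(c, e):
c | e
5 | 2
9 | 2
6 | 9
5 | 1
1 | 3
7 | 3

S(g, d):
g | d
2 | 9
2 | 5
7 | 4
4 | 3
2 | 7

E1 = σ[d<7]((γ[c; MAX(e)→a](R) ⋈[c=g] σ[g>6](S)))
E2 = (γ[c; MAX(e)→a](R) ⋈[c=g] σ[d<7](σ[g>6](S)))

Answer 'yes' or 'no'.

E1 subexpression sizes:
  R → 6
  γ[c; MAX(e)→a](R) → 5
  S → 5
  σ[g>6](S) → 1
  (γ[c; MAX(e)→a](R) ⋈[c=g] σ[g>6](S)) → 1
  σ[d<7]((γ[c; MAX(e)→a](R) ⋈[c=g] σ[g>6](S))) → 1
E2 subexpression sizes:
  R → 6
  γ[c; MAX(e)→a](R) → 5
  S → 5
  σ[g>6](S) → 1
  σ[d<7](σ[g>6](S)) → 1
  (γ[c; MAX(e)→a](R) ⋈[c=g] σ[d<7](σ[g>6](S))) → 1

E1 and E2 produce the same multiset:
c | a | g | d
7 | 3 | 7 | 4

yes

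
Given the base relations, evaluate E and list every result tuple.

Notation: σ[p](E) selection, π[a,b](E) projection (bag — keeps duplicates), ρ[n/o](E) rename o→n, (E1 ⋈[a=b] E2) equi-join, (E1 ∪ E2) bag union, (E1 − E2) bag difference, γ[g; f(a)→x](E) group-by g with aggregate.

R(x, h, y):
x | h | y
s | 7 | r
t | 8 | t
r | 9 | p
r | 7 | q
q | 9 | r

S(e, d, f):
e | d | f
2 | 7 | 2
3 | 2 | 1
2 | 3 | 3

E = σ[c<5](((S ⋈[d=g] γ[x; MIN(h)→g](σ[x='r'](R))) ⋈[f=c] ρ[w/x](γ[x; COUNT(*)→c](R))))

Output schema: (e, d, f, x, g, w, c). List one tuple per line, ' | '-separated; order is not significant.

Subexpression sizes:
  S → 3
  R → 5
  σ[x='r'](R) → 2
  γ[x; MIN(h)→g](σ[x='r'](R)) → 1
  (S ⋈[d=g] γ[x; MIN(h)→g](σ[x='r'](R))) → 1
  R → 5
  γ[x; COUNT(*)→c](R) → 4
  ρ[w/x](γ[x; COUNT(*)→c](R)) → 4
  ((S ⋈[d=g] γ[x; MIN(h)→g](σ[x='r'](R))) ⋈[f=c] ρ[w/x](γ[x; COUNT(*)→c](R))) → 1
  σ[c<5](((S ⋈[d=g] γ[x; MIN(h)→g](σ[x='r'](R))) ⋈[f=c] ρ[w/x](γ[x; COUNT(*)→c](R)))) → 1

== RESULT ==
e | d | f | x | g | w | c
2 | 7 | 2 | r | 7 | r | 2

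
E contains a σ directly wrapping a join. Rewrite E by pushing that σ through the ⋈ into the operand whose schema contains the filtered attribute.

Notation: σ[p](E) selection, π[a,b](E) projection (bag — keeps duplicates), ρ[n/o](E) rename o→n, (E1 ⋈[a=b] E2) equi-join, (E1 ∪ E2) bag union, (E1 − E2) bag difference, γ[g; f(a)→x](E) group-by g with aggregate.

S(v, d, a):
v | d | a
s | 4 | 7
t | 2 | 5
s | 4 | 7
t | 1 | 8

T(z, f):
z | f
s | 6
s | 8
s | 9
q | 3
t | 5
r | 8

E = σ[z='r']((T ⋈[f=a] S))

σ filters on z, owned by the left side.
E' = (σ[z='r'](T) ⋈[f=a] S)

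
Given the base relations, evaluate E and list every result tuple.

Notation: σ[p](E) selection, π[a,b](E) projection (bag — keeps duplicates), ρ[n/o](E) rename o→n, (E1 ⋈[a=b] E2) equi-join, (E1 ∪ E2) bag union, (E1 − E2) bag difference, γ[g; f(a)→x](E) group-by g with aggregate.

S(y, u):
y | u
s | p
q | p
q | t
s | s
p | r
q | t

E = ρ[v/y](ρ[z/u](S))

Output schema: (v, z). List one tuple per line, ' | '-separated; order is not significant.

Row counts bottom-up:
  S → 6
  ρ[z/u](S) → 6
  ρ[v/y](ρ[z/u](S)) → 6

== RESULT ==
v | z
p | r
q | p
q | t
q | t
s | p
s | s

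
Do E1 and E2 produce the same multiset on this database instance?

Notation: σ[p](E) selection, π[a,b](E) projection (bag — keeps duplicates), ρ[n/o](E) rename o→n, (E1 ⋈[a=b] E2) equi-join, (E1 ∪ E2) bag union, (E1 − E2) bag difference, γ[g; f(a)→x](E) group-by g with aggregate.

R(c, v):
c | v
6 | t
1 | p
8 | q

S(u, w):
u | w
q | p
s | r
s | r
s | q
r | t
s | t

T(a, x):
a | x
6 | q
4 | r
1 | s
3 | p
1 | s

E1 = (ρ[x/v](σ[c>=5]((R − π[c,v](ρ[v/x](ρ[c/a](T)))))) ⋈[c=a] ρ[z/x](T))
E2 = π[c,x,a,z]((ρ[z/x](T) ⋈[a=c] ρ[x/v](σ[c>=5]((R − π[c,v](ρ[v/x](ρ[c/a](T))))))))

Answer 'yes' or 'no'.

E1 row counts bottom-up:
  R → 3
  T → 5
  ρ[c/a](T) → 5
  ρ[v/x](ρ[c/a](T)) → 5
  π[c,v](ρ[v/x](ρ[c/a](T))) → 5
  (R − π[c,v](ρ[v/x](ρ[c/a](T)))) → 3
  σ[c>=5]((R − π[c,v](ρ[v/x](ρ[c/a](T))))) → 2
  ρ[x/v](σ[c>=5]((R − π[c,v](ρ[v/x](ρ[c/a](T)))))) → 2
  T → 5
  ρ[z/x](T) → 5
  (ρ[x/v](σ[c>=5]((R − π[c,v](ρ[v/x](ρ[c/a](T)))))) ⋈[c=a] ρ[z/x](T)) → 1
E2 row counts bottom-up:
  T → 5
  ρ[z/x](T) → 5
  R → 3
  T → 5
  ρ[c/a](T) → 5
  ρ[v/x](ρ[c/a](T)) → 5
  π[c,v](ρ[v/x](ρ[c/a](T))) → 5
  (R − π[c,v](ρ[v/x](ρ[c/a](T)))) → 3
  σ[c>=5]((R − π[c,v](ρ[v/x](ρ[c/a](T))))) → 2
  ρ[x/v](σ[c>=5]((R − π[c,v](ρ[v/x](ρ[c/a](T)))))) → 2
  (ρ[z/x](T) ⋈[a=c] ρ[x/v](σ[c>=5]((R − π[c,v](ρ[v/x](ρ[c/a](T))))))) → 1
  π[c,x,a,z]((ρ[z/x](T) ⋈[a=c] ρ[x/v](σ[c>=5]((R − π[c,v](ρ[v/x](ρ[c/a](T)))))))) → 1

E1 and E2 produce the same multiset:
c | x | a | z
6 | t | 6 | q

yes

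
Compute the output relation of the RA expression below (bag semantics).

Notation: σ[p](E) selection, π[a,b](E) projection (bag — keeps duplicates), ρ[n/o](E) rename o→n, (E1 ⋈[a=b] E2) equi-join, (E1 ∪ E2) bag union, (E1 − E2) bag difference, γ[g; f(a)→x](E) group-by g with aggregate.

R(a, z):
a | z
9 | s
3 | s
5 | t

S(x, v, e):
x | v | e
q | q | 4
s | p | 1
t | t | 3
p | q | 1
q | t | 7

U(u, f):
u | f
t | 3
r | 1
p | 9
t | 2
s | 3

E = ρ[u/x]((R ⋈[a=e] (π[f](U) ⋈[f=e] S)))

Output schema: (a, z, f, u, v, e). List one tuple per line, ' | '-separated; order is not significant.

Stepwise |·|:
  R → 3
  U → 5
  π[f](U) → 5
  S → 5
  (π[f](U) ⋈[f=e] S) → 4
  (R ⋈[a=e] (π[f](U) ⋈[f=e] S)) → 2
  ρ[u/x]((R ⋈[a=e] (π[f](U) ⋈[f=e] S))) → 2

== RESULT ==
a | z | f | u | v | e
3 | s | 3 | t | t | 3
3 | s | 3 | t | t | 3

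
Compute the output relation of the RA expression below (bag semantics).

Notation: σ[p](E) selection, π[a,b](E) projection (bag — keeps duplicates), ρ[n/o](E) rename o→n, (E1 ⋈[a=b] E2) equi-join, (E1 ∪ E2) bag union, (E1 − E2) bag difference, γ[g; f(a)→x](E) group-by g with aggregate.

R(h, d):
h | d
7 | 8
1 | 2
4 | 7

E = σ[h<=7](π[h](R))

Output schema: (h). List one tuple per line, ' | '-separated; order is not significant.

Stepwise |·|:
  R → 3
  π[h](R) → 3
  σ[h<=7](π[h](R)) → 3

== RESULT ==
h
1
4
7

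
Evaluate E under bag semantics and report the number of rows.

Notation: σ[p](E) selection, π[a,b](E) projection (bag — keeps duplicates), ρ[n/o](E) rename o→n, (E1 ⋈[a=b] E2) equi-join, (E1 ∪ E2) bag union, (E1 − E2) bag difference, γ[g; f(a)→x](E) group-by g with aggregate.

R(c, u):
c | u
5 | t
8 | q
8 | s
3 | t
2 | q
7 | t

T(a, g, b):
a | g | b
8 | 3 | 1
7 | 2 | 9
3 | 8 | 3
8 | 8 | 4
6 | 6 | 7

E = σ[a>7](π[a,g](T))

Per-node cardinality:
  T → 5
  π[a,g](T) → 5
  σ[a>7](π[a,g](T)) → 2

|E| = 2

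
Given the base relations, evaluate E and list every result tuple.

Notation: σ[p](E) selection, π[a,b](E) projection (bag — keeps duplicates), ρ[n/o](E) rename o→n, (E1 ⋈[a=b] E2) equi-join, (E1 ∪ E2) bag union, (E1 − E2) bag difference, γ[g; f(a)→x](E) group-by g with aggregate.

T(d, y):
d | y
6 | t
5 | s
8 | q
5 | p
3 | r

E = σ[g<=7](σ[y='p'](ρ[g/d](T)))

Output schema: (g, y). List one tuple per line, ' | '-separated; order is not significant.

Subexpression sizes:
  T → 5
  ρ[g/d](T) → 5
  σ[y='p'](ρ[g/d](T)) → 1
  σ[g<=7](σ[y='p'](ρ[g/d](T))) → 1

== RESULT ==
g | y
5 | p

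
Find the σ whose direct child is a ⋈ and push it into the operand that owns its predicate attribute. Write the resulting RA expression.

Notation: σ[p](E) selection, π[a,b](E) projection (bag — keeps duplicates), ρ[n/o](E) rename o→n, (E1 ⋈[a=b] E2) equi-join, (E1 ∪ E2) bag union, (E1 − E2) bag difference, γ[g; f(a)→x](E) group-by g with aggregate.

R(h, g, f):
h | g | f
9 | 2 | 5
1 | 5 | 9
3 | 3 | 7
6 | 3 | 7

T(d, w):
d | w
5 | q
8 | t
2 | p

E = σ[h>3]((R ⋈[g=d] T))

σ filters on h, owned by the left side.
E' = (σ[h>3](R) ⋈[g=d] T)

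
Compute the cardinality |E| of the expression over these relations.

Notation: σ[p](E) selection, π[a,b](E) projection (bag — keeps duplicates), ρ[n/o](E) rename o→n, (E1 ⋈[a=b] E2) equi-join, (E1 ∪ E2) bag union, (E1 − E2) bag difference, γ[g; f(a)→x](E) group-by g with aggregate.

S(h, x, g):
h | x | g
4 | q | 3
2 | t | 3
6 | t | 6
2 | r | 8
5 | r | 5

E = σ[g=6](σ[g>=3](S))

Per-node cardinality:
  S → 5
  σ[g>=3](S) → 5
  σ[g=6](σ[g>=3](S)) → 1

|E| = 1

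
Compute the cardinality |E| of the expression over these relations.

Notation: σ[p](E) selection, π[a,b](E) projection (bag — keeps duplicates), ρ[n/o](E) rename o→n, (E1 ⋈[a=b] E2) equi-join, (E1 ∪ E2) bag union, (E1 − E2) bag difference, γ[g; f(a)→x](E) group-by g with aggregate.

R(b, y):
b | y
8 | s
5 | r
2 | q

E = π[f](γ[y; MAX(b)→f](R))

Stepwise |·|:
  R → 3
  γ[y; MAX(b)→f](R) → 3
  π[f](γ[y; MAX(b)→f](R)) → 3

|E| = 3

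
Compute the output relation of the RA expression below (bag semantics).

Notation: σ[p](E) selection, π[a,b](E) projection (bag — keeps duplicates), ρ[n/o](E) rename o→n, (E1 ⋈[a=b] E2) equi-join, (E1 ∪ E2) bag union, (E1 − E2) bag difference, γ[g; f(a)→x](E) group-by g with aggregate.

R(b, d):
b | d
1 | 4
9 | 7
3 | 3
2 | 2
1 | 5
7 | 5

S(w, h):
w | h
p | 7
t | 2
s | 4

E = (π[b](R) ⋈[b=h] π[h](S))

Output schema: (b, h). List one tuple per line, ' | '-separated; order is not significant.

Per-node cardinality:
  R → 6
  π[b](R) → 6
  S → 3
  π[h](S) → 3
  (π[b](R) ⋈[b=h] π[h](S)) → 2

== RESULT ==
b | h
2 | 2
7 | 7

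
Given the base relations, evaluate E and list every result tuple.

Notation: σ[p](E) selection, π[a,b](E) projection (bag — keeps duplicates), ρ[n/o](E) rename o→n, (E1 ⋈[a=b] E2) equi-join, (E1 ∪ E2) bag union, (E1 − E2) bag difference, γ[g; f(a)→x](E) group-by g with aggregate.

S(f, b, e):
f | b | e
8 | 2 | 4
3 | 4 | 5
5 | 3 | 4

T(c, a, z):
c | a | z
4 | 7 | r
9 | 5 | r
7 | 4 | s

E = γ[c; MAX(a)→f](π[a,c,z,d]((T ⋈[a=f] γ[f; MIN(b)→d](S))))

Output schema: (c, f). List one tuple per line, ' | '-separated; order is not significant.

Stepwise |·|:
  T → 3
  S → 3
  γ[f; MIN(b)→d](S) → 3
  (T ⋈[a=f] γ[f; MIN(b)→d](S)) → 1
  π[a,c,z,d]((T ⋈[a=f] γ[f; MIN(b)→d](S))) → 1
  γ[c; MAX(a)→f](π[a,c,z,d]((T ⋈[a=f] γ[f; MIN(b)→d](S)))) → 1

== RESULT ==
c | f
9 | 5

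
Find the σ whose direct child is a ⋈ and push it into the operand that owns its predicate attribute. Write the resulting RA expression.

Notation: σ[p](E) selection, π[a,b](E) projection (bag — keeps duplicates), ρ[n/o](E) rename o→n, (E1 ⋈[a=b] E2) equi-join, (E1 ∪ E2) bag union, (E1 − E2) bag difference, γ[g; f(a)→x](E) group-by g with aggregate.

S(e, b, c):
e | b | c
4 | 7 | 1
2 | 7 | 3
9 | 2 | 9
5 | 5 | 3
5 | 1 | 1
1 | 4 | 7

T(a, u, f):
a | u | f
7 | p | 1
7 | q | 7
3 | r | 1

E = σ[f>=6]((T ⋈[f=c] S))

σ filters on f, owned by the left side.
E' = (σ[f>=6](T) ⋈[f=c] S)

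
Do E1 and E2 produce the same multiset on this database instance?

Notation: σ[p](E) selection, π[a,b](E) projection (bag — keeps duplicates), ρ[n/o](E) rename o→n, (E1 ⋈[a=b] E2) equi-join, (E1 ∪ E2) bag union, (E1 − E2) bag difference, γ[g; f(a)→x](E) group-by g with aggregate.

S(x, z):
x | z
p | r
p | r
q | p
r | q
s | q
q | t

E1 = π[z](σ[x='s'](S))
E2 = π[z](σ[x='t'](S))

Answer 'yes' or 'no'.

E1 stepwise |·|:
  S → 6
  σ[x='s'](S) → 1
  π[z](σ[x='s'](S)) → 1
E2 stepwise |·|:
  S → 6
  σ[x='t'](S) → 0
  π[z](σ[x='t'](S)) → 0

E1 result:
z
q
E2 result:
z
(0 rows)
Witness: ('q',) appears 1× in E1 but 0× in E2.

no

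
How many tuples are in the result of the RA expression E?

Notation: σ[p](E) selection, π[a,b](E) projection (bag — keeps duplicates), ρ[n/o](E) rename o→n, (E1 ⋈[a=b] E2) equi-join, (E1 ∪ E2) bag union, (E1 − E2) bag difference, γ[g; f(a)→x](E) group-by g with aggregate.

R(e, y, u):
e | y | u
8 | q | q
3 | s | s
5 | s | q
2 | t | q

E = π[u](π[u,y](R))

Subexpression sizes:
  R → 4
  π[u,y](R) → 4
  π[u](π[u,y](R)) → 4

|E| = 4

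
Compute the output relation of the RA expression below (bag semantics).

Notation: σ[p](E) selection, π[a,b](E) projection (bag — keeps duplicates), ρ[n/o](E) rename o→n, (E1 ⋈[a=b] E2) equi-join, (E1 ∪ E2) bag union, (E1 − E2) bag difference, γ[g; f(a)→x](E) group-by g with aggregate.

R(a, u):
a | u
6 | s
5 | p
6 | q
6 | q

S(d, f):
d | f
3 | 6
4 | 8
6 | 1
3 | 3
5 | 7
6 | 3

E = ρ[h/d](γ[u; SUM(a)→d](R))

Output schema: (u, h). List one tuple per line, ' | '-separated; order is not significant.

Per-node cardinality:
  R → 4
  γ[u; SUM(a)→d](R) → 3
  ρ[h/d](γ[u; SUM(a)→d](R)) → 3

== RESULT ==
u | h
p | 5
q | 12
s | 6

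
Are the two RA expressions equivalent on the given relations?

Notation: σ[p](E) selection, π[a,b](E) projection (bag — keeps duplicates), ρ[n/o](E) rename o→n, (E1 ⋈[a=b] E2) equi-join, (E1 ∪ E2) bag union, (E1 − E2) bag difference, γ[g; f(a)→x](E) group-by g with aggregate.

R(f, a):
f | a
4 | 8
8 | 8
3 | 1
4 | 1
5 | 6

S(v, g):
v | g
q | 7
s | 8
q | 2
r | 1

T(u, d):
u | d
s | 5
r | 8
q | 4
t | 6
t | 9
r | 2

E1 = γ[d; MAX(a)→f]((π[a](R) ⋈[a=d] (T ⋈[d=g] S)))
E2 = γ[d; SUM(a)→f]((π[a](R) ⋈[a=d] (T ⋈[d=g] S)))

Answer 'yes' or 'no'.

E1 row counts bottom-up:
  R → 5
  π[a](R) → 5
  T → 6
  S → 4
  (T ⋈[d=g] S) → 2
  (π[a](R) ⋈[a=d] (T ⋈[d=g] S)) → 2
  γ[d; MAX(a)→f]((π[a](R) ⋈[a=d] (T ⋈[d=g] S))) → 1
E2 row counts bottom-up:
  R → 5
  π[a](R) → 5
  T → 6
  S → 4
  (T ⋈[d=g] S) → 2
  (π[a](R) ⋈[a=d] (T ⋈[d=g] S)) → 2
  γ[d; SUM(a)→f]((π[a](R) ⋈[a=d] (T ⋈[d=g] S))) → 1

E1 result:
d | f
8 | 8
E2 result:
d | f
8 | 16
Witness: (8, 8) appears 1× in E1 but 0× in E2.

no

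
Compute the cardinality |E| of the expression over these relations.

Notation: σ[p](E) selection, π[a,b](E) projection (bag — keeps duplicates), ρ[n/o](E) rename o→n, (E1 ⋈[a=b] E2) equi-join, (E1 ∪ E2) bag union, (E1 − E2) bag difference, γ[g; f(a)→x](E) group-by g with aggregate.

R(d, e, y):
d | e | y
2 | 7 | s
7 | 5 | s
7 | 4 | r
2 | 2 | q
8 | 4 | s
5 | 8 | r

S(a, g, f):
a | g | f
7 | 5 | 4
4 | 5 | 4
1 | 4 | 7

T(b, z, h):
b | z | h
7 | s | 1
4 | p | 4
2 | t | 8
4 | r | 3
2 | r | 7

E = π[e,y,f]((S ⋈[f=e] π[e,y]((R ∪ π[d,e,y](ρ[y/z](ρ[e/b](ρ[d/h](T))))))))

Per-node cardinality:
  S → 3
  R → 6
  T → 5
  ρ[d/h](T) → 5
  ρ[e/b](ρ[d/h](T)) → 5
  ρ[y/z](ρ[e/b](ρ[d/h](T))) → 5
  π[d,e,y](ρ[y/z](ρ[e/b](ρ[d/h](T)))) → 5
  (R ∪ π[d,e,y](ρ[y/z](ρ[e/b](ρ[d/h](T))))) → 11
  π[e,y]((R ∪ π[d,e,y](ρ[y/z](ρ[e/b](ρ[d/h](T)))))) → 11
  (S ⋈[f=e] π[e,y]((R ∪ π[d,e,y](ρ[y/z](ρ[e/b](ρ[d/h](T))))))) → 10
  π[e,y,f]((S ⋈[f=e] π[e,y]((R ∪ π[d,e,y](ρ[y/z](ρ[e/b](ρ[d/h](T)))))))) → 10

|E| = 10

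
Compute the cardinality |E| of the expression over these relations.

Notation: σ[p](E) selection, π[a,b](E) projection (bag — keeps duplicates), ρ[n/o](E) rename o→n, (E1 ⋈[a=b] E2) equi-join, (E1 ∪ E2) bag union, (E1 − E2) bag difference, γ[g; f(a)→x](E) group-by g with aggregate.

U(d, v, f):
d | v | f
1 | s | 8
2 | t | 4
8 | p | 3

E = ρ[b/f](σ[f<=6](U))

Per-node cardinality:
  U → 3
  σ[f<=6](U) → 2
  ρ[b/f](σ[f<=6](U)) → 2

|E| = 2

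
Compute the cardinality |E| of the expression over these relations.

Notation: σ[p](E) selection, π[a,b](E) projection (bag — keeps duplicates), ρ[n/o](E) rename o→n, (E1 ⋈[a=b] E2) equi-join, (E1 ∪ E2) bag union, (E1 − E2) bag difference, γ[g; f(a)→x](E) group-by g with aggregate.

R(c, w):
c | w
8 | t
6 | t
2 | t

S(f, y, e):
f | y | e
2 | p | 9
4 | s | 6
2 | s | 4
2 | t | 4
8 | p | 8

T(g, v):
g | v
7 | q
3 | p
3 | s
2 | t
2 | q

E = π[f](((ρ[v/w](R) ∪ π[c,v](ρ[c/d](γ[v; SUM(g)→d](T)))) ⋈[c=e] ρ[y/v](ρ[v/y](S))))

Subexpression sizes:
  R → 3
  ρ[v/w](R) → 3
  T → 5
  γ[v; SUM(g)→d](T) → 4
  ρ[c/d](γ[v; SUM(g)→d](T)) → 4
  π[c,v](ρ[c/d](γ[v; SUM(g)→d](T))) → 4
  (ρ[v/w](R) ∪ π[c,v](ρ[c/d](γ[v; SUM(g)→d](T)))) → 7
  S → 5
  ρ[v/y](S) → 5
  ρ[y/v](ρ[v/y](S)) → 5
  ((ρ[v/w](R) ∪ π[c,v](ρ[c/d](γ[v; SUM(g)→d](T)))) ⋈[c=e] ρ[y/v](ρ[v/y](S))) → 3
  π[f](((ρ[v/w](R) ∪ π[c,v](ρ[c/d](γ[v; SUM(g)→d](T)))) ⋈[c=e] ρ[y/v](ρ[v/y](S)))) → 3

|E| = 3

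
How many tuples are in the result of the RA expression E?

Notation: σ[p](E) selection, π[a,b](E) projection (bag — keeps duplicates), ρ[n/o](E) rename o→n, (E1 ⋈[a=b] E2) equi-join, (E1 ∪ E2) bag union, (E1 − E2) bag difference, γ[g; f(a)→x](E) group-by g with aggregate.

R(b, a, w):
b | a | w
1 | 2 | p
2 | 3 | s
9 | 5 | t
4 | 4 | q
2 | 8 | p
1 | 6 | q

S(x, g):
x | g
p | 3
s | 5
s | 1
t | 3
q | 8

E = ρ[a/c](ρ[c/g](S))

Subexpression sizes:
  S → 5
  ρ[c/g](S) → 5
  ρ[a/c](ρ[c/g](S)) → 5

|E| = 5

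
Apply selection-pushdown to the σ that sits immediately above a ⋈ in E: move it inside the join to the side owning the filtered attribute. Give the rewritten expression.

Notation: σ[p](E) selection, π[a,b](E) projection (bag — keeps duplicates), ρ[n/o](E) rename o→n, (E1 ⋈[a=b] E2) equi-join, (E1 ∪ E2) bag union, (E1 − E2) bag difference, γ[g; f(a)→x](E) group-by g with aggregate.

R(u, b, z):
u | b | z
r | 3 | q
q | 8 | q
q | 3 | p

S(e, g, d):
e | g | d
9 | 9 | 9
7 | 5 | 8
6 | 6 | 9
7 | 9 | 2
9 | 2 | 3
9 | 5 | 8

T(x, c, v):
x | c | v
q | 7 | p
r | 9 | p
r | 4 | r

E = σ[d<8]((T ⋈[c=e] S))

σ filters on d, owned by the right side.
E' = (T ⋈[c=e] σ[d<8](S))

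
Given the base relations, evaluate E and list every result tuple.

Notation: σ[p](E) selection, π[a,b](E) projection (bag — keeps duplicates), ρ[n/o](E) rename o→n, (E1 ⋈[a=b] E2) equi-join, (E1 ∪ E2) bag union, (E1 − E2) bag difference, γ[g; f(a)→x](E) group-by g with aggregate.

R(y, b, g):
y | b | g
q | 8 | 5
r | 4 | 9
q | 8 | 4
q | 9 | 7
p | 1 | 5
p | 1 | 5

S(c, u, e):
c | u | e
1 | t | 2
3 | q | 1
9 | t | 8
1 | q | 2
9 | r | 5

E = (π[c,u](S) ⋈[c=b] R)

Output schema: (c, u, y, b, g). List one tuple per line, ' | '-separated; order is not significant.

Subexpression sizes:
  S → 5
  π[c,u](S) → 5
  R → 6
  (π[c,u](S) ⋈[c=b] R) → 6

== RESULT ==
c | u | y | b | g
1 | q | p | 1 | 5
1 | q | p | 1 | 5
1 | t | p | 1 | 5
1 | t | p | 1 | 5
9 | r | q | 9 | 7
9 | t | q | 9 | 7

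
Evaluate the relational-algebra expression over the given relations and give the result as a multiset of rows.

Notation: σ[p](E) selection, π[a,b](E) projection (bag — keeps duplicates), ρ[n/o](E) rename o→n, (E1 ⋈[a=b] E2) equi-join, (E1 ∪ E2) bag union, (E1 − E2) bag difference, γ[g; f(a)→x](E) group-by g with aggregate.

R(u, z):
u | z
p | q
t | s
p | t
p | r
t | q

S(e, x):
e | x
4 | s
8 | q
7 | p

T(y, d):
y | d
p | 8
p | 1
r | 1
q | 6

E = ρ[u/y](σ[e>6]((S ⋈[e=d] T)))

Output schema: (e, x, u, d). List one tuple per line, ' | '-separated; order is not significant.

Stepwise |·|:
  S → 3
  T → 4
  (S ⋈[e=d] T) → 1
  σ[e>6]((S ⋈[e=d] T)) → 1
  ρ[u/y](σ[e>6]((S ⋈[e=d] T))) → 1

== RESULT ==
e | x | u | d
8 | q | p | 8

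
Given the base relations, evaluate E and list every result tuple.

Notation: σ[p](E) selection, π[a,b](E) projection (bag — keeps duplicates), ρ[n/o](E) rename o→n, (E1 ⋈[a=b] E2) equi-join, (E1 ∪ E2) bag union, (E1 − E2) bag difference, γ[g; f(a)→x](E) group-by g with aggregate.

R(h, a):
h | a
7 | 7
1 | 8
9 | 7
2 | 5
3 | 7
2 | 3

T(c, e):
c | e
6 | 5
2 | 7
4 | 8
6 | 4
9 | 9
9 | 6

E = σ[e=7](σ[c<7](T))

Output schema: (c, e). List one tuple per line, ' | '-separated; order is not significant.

Per-node cardinality:
  T → 6
  σ[c<7](T) → 4
  σ[e=7](σ[c<7](T)) → 1

== RESULT ==
c | e
2 | 7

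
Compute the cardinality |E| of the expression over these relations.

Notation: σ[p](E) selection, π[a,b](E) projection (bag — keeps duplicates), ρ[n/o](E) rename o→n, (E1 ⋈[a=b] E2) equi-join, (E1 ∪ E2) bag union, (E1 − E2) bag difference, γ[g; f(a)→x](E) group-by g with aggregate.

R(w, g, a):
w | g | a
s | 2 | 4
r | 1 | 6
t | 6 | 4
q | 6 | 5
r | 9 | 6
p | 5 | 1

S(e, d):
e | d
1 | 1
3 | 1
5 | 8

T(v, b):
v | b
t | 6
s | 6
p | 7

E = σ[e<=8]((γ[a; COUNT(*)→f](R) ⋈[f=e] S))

Row counts bottom-up:
  R → 6
  γ[a; COUNT(*)→f](R) → 4
  S → 3
  (γ[a; COUNT(*)→f](R) ⋈[f=e] S) → 2
  σ[e<=8]((γ[a; COUNT(*)→f](R) ⋈[f=e] S)) → 2

|E| = 2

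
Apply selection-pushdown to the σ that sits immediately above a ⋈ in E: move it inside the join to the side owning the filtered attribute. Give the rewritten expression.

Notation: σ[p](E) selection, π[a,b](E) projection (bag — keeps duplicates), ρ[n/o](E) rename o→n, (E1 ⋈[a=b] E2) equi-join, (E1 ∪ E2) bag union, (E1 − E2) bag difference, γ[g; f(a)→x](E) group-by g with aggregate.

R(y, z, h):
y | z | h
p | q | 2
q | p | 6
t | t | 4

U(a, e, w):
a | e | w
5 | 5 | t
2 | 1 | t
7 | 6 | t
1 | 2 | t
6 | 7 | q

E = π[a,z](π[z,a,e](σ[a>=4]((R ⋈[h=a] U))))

σ filters on a, owned by the right side.
E' = π[a,z](π[z,a,e]((R ⋈[h=a] σ[a>=4](U))))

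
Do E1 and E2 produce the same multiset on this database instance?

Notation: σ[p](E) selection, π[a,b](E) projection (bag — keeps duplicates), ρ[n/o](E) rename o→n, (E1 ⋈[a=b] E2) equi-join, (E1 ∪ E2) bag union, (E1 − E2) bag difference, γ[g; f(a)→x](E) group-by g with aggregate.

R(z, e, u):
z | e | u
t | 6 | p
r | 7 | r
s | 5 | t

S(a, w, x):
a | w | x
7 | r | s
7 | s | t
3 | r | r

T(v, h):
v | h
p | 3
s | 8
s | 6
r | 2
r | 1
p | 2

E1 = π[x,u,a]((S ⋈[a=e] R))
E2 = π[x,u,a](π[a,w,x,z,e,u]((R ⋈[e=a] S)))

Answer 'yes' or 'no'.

E1 row counts bottom-up:
  S → 3
  R → 3
  (S ⋈[a=e] R) → 2
  π[x,u,a]((S ⋈[a=e] R)) → 2
E2 row counts bottom-up:
  R → 3
  S → 3
  (R ⋈[e=a] S) → 2
  π[a,w,x,z,e,u]((R ⋈[e=a] S)) → 2
  π[x,u,a](π[a,w,x,z,e,u]((R ⋈[e=a] S))) → 2

E1 and E2 produce the same multiset:
x | u | a
s | r | 7
t | r | 7

yes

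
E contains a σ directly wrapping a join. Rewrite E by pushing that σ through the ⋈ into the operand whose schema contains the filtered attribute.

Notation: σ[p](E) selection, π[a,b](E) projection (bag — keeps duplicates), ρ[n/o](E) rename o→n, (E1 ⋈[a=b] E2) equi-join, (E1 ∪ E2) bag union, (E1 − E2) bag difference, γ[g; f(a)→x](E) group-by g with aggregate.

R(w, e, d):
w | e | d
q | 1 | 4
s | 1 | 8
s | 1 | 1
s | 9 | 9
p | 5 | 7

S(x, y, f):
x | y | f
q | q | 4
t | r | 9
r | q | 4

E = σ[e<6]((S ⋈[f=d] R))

σ filters on e, owned by the right side.
E' = (S ⋈[f=d] σ[e<6](R))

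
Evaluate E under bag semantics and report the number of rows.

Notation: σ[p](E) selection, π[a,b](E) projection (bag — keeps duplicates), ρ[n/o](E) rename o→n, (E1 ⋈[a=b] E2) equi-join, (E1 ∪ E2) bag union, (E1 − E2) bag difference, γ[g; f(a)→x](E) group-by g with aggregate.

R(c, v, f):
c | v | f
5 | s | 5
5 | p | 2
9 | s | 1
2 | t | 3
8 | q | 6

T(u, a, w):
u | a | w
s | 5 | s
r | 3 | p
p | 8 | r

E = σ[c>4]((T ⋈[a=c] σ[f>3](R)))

Stepwise |·|:
  T → 3
  R → 5
  σ[f>3](R) → 2
  (T ⋈[a=c] σ[f>3](R)) → 2
  σ[c>4]((T ⋈[a=c] σ[f>3](R))) → 2

|E| = 2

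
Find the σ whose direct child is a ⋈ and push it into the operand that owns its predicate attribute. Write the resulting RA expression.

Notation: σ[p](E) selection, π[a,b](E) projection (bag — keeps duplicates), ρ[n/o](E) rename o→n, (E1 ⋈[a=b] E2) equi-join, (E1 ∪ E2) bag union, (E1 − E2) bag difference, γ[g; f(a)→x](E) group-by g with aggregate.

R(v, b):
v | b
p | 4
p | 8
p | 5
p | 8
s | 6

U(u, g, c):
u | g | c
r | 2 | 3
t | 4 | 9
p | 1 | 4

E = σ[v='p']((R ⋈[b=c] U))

σ filters on v, owned by the left side.
E' = (σ[v='p'](R) ⋈[b=c] U)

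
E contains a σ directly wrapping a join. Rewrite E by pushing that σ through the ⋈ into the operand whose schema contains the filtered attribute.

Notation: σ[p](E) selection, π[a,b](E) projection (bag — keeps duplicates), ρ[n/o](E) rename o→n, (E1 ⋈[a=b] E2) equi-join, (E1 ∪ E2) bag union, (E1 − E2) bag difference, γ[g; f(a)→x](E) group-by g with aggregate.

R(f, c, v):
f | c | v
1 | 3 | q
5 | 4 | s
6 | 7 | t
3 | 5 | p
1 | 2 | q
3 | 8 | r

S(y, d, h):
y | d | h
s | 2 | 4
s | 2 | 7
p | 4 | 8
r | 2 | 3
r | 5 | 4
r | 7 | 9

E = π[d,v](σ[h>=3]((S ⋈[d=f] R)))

σ filters on h, owned by the left side.
E' = π[d,v]((σ[h>=3](S) ⋈[d=f] R))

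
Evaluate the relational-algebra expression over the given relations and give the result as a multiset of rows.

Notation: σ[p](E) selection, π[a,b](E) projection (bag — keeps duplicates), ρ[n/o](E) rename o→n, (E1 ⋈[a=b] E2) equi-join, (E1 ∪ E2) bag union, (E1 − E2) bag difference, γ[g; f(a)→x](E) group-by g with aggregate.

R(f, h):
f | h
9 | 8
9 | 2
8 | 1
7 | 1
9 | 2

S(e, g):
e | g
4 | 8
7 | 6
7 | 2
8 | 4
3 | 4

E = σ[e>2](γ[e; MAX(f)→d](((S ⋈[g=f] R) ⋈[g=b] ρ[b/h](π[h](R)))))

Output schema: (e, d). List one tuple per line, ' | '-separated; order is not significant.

Stepwise |·|:
  S → 5
  R → 5
  (S ⋈[g=f] R) → 1
  R → 5
  π[h](R) → 5
  ρ[b/h](π[h](R)) → 5
  ((S ⋈[g=f] R) ⋈[g=b] ρ[b/h](π[h](R))) → 1
  γ[e; MAX(f)→d](((S ⋈[g=f] R) ⋈[g=b] ρ[b/h](π[h](R)))) → 1
  σ[e>2](γ[e; MAX(f)→d](((S ⋈[g=f] R) ⋈[g=b] ρ[b/h](π[h](R))))) → 1

== RESULT ==
e | d
4 | 8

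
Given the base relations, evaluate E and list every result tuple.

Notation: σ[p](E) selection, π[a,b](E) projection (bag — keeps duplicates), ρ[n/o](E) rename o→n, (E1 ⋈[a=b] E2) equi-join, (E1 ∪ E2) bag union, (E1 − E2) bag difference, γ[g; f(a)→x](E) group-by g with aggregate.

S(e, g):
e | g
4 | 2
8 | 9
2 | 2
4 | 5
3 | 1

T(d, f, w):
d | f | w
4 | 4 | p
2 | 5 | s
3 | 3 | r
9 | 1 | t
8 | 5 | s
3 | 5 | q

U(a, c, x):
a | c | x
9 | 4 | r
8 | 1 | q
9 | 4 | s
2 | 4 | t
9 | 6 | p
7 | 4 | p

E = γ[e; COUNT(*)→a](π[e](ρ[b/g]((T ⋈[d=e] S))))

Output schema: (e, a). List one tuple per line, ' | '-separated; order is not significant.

Per-node cardinality:
  T → 6
  S → 5
  (T ⋈[d=e] S) → 6
  ρ[b/g]((T ⋈[d=e] S)) → 6
  π[e](ρ[b/g]((T ⋈[d=e] S))) → 6
  γ[e; COUNT(*)→a](π[e](ρ[b/g]((T ⋈[d=e] S)))) → 4

== RESULT ==
e | a
2 | 1
3 | 2
4 | 2
8 | 1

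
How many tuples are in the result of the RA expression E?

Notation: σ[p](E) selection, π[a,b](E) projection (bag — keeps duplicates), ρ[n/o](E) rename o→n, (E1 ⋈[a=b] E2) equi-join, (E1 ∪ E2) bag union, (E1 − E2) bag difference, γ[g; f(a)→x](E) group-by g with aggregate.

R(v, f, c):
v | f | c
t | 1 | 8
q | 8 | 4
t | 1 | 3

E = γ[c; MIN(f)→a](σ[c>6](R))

Row counts bottom-up:
  R → 3
  σ[c>6](R) → 1
  γ[c; MIN(f)→a](σ[c>6](R)) → 1

|E| = 1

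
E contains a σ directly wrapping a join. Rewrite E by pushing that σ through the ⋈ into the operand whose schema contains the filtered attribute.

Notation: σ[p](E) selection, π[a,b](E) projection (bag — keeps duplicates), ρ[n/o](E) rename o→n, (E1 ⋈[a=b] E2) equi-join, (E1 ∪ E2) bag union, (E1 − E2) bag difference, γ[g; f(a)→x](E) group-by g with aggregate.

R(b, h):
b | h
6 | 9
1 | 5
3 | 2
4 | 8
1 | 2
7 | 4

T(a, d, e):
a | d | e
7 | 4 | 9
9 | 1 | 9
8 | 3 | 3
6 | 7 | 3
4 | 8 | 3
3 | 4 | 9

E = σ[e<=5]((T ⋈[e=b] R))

σ filters on e, owned by the left side.
E' = (σ[e<=5](T) ⋈[e=b] R)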